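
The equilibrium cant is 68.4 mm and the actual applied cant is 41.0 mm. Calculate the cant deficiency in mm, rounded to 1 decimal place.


Cant deficiency = equilibrium cant - actual cant
CD = 68.4 - 41.0
CD = 27.4 mm

27.4


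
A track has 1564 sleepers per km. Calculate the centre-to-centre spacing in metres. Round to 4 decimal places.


Spacing = 1000 m / number of sleepers
Spacing = 1000 / 1564
Spacing = 0.6394 m

0.6394


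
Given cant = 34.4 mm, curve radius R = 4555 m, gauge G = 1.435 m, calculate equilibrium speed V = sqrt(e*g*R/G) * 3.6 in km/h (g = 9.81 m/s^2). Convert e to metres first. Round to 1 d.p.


Convert cant: e = 34.4 mm = 0.0344 m
V_ms = sqrt(0.0344 * 9.81 * 4555 / 1.435)
V_ms = sqrt(1071.183638) = 32.7289 m/s
V = 32.7289 * 3.6 = 117.8 km/h

117.8


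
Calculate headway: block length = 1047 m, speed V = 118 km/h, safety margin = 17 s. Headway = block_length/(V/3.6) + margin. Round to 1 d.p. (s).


V = 118 / 3.6 = 32.7778 m/s
Block traversal time = 1047 / 32.7778 = 31.9424 s
Headway = 31.9424 + 17
Headway = 48.9 s

48.9


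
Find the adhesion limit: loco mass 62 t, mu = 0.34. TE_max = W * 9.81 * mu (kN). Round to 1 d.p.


TE_max = W * g * mu
TE_max = 62 * 9.81 * 0.34
TE_max = 608.22 * 0.34
TE_max = 206.8 kN

206.8


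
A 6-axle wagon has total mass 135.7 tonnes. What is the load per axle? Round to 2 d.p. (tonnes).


Load per axle = total weight / number of axles
Load = 135.7 / 6
Load = 22.62 tonnes

22.62


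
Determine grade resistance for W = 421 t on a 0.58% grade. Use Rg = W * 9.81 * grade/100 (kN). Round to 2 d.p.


Rg = W * 9.81 * grade / 100
Rg = 421 * 9.81 * 0.58 / 100
Rg = 4130.01 * 0.0058
Rg = 23.95 kN

23.95


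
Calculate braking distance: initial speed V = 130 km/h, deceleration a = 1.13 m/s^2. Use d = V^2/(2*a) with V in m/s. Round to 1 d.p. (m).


Convert speed: V = 130 / 3.6 = 36.1111 m/s
V^2 = 1304.0123
d = 1304.0123 / (2 * 1.13)
d = 1304.0123 / 2.26
d = 577.0 m

577.0


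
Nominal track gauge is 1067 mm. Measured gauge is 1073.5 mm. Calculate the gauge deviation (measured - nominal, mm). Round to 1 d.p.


Deviation = measured - nominal
Deviation = 1073.5 - 1067
Deviation = 6.5 mm

6.5


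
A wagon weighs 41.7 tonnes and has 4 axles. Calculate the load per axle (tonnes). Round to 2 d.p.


Load per axle = total weight / number of axles
Load = 41.7 / 4
Load = 10.43 tonnes

10.43


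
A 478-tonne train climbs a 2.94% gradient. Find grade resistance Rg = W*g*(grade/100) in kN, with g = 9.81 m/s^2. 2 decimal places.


Rg = W * 9.81 * grade / 100
Rg = 478 * 9.81 * 2.94 / 100
Rg = 4689.18 * 0.0294
Rg = 137.86 kN

137.86


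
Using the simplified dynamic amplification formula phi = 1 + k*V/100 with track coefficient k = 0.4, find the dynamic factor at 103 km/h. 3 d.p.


phi = 1 + k * V / 100
phi = 1 + 0.4 * 103 / 100
phi = 1 + 0.412
phi = 1.412

1.412


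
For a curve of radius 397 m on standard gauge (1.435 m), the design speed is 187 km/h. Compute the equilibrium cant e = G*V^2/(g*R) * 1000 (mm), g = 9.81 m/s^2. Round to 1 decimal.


Convert speed: V = 187 / 3.6 = 51.9444 m/s
Apply formula: e = 1.435 * 51.9444^2 / (9.81 * 397)
e = 1.435 * 2698.2253 / 3894.57
e = 0.994193 m = 994.2 mm

994.2


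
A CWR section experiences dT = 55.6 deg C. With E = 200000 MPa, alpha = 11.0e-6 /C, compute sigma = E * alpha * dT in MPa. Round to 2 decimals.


sigma = E * alpha * dT
sigma = 200000 * 11.0e-6 * 55.6
sigma = 2.2 * 55.6
sigma = 122.32 MPa

122.32


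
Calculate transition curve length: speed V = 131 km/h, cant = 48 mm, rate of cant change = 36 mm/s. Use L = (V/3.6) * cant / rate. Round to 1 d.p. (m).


Convert speed: V = 131 / 3.6 = 36.3889 m/s
L = 36.3889 * 48 / 36
L = 1746.6667 / 36
L = 48.5 m

48.5


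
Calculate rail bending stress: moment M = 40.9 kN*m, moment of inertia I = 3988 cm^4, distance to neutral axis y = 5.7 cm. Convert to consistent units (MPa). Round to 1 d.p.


Convert units:
M = 40.9 kN*m = 40900000 N*mm
y = 5.7 cm = 57 mm
I = 3988 cm^4 = 39880000 mm^4
sigma = 40900000 * 57 / 39880000
sigma = 58.5 MPa

58.5


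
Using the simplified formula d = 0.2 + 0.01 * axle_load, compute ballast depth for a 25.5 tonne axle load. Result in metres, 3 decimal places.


d = 0.2 + 0.01 * 25.5
d = 0.2 + 0.255
d = 0.455 m

0.455


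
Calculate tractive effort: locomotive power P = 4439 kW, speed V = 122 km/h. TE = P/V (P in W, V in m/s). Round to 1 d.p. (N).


Convert: P = 4439 kW = 4439000 W
V = 122 / 3.6 = 33.8889 m/s
TE = 4439000 / 33.8889
TE = 130986.9 N

130986.9


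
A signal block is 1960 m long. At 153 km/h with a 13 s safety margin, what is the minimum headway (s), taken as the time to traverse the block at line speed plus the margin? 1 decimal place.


V = 153 / 3.6 = 42.5 m/s
Block traversal time = 1960 / 42.5 = 46.1176 s
Headway = 46.1176 + 13
Headway = 59.1 s

59.1


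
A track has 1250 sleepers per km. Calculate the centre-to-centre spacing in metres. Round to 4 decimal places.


Spacing = 1000 m / number of sleepers
Spacing = 1000 / 1250
Spacing = 0.8000 m

0.8000


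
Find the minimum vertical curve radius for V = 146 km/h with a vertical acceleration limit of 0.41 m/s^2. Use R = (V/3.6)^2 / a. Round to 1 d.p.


Convert speed: V = 146 / 3.6 = 40.5556 m/s
V^2 = 1644.7531 m^2/s^2
R_v = 1644.7531 / 0.41
R_v = 4011.6 m

4011.6


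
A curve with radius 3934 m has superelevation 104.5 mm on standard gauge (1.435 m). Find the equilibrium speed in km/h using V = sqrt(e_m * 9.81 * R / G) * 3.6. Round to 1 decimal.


Convert cant: e = 104.5 mm = 0.1045 m
V_ms = sqrt(0.1045 * 9.81 * 3934 / 1.435)
V_ms = sqrt(2810.397512) = 53.0132 m/s
V = 53.0132 * 3.6 = 190.8 km/h

190.8


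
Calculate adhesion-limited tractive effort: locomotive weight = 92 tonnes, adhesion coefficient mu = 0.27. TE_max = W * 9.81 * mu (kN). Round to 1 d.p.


TE_max = W * g * mu
TE_max = 92 * 9.81 * 0.27
TE_max = 902.52 * 0.27
TE_max = 243.7 kN

243.7


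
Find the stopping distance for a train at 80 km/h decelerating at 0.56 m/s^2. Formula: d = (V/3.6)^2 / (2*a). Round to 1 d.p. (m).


Convert speed: V = 80 / 3.6 = 22.2222 m/s
V^2 = 493.8272
d = 493.8272 / (2 * 0.56)
d = 493.8272 / 1.12
d = 440.9 m

440.9


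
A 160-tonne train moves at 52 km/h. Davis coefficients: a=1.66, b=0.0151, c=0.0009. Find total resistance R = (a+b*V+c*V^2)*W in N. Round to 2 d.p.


b*V = 0.0151 * 52 = 0.7852
c*V^2 = 0.0009 * 2704 = 2.4336
R_per_t = 1.66 + 0.7852 + 2.4336 = 4.8788 N/t
R_total = 4.8788 * 160 = 780.61 N

780.61


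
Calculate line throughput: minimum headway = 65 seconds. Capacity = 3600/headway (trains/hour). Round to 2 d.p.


Capacity = 3600 / headway
Capacity = 3600 / 65
Capacity = 55.38 trains/hour

55.38


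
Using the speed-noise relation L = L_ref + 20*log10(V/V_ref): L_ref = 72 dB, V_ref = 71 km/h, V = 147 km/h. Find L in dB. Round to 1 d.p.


V/V_ref = 147 / 71 = 2.070423
log10(2.070423) = 0.316059
20 * 0.316059 = 6.3212
L = 72 + 6.3212 = 78.3 dB

78.3


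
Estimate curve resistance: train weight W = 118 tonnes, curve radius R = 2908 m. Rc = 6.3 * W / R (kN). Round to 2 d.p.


Rc = 6.3 * W / R
Rc = 6.3 * 118 / 2908
Rc = 743.4 / 2908
Rc = 0.26 kN

0.26


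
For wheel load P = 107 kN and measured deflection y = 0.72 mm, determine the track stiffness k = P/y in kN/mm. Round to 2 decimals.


Track stiffness k = P / y
k = 107 / 0.72
k = 148.61 kN/mm

148.61


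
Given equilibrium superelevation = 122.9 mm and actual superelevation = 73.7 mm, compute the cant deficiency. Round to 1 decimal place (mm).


Cant deficiency = equilibrium cant - actual cant
CD = 122.9 - 73.7
CD = 49.2 mm

49.2


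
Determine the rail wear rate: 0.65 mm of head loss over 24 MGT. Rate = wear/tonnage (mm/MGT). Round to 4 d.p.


Wear rate = total wear / cumulative tonnage
Rate = 0.65 / 24
Rate = 0.0271 mm/MGT

0.0271


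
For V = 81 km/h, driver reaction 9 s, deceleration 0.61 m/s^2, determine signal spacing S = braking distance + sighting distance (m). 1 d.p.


V = 81 / 3.6 = 22.5 m/s
Braking distance = 22.5^2 / (2*0.61) = 414.959 m
Sighting distance = 22.5 * 9 = 202.5 m
S = 414.959 + 202.5 = 617.5 m

617.5


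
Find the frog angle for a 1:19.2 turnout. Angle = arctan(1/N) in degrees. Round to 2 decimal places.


1/N = 1/19.2 = 0.052083
angle = arctan(0.052083) = 0.052036 rad
angle = 0.052036 * 180/pi = 2.98 degrees

2.98


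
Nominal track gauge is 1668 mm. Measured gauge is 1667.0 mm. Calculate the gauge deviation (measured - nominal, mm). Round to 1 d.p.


Deviation = measured - nominal
Deviation = 1667.0 - 1668
Deviation = -1.0 mm

-1.0


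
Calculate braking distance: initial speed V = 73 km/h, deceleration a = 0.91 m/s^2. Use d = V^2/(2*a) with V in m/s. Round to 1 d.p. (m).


Convert speed: V = 73 / 3.6 = 20.2778 m/s
V^2 = 411.1883
d = 411.1883 / (2 * 0.91)
d = 411.1883 / 1.82
d = 225.9 m

225.9


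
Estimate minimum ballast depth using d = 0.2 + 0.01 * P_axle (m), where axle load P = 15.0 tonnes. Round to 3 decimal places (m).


d = 0.2 + 0.01 * 15.0
d = 0.2 + 0.15
d = 0.350 m

0.350


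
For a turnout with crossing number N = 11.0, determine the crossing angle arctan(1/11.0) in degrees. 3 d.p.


1/N = 1/11.0 = 0.090909
angle = arctan(0.090909) = 0.09066 rad
angle = 0.09066 * 180/pi = 5.194 degrees

5.194


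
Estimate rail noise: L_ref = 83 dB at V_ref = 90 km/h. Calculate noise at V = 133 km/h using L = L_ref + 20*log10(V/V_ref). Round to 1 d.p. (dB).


V/V_ref = 133 / 90 = 1.477778
log10(1.477778) = 0.169609
20 * 0.169609 = 3.3922
L = 83 + 3.3922 = 86.4 dB

86.4


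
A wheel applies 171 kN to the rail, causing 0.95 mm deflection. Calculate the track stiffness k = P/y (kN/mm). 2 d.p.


Track stiffness k = P / y
k = 171 / 0.95
k = 180.00 kN/mm

180.00


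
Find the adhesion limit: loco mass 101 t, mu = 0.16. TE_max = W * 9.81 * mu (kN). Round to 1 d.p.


TE_max = W * g * mu
TE_max = 101 * 9.81 * 0.16
TE_max = 990.81 * 0.16
TE_max = 158.5 kN

158.5


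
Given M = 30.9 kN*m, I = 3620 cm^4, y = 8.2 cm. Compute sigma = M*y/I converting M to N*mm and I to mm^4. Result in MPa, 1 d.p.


Convert units:
M = 30.9 kN*m = 30900000 N*mm
y = 8.2 cm = 82 mm
I = 3620 cm^4 = 36200000 mm^4
sigma = 30900000 * 82 / 36200000
sigma = 70.0 MPa

70.0


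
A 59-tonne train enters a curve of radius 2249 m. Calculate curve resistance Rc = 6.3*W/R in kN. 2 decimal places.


Rc = 6.3 * W / R
Rc = 6.3 * 59 / 2249
Rc = 371.7 / 2249
Rc = 0.17 kN

0.17


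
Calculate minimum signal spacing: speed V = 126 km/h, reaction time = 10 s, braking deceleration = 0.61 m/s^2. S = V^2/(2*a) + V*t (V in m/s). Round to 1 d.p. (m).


V = 126 / 3.6 = 35.0 m/s
Braking distance = 35.0^2 / (2*0.61) = 1004.0984 m
Sighting distance = 35.0 * 10 = 350.0 m
S = 1004.0984 + 350.0 = 1354.1 m

1354.1


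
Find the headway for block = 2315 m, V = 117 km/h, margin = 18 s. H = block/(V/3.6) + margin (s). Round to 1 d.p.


V = 117 / 3.6 = 32.5 m/s
Block traversal time = 2315 / 32.5 = 71.2308 s
Headway = 71.2308 + 18
Headway = 89.2 s

89.2


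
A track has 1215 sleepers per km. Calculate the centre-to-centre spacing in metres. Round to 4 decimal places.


Spacing = 1000 m / number of sleepers
Spacing = 1000 / 1215
Spacing = 0.8230 m

0.8230


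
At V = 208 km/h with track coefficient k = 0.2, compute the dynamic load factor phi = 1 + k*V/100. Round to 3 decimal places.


phi = 1 + k * V / 100
phi = 1 + 0.2 * 208 / 100
phi = 1 + 0.416
phi = 1.416

1.416


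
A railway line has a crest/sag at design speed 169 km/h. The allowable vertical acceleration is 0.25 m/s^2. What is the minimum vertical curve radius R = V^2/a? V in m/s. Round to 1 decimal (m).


Convert speed: V = 169 / 3.6 = 46.9444 m/s
V^2 = 2203.7809 m^2/s^2
R_v = 2203.7809 / 0.25
R_v = 8815.1 m

8815.1


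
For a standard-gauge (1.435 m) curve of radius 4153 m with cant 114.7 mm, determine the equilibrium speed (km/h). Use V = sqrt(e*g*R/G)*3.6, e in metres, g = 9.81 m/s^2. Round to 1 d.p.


Convert cant: e = 114.7 mm = 0.1147 m
V_ms = sqrt(0.1147 * 9.81 * 4153 / 1.435)
V_ms = sqrt(3256.435311) = 57.0652 m/s
V = 57.0652 * 3.6 = 205.4 km/h

205.4


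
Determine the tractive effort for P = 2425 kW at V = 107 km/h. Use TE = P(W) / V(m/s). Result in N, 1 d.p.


Convert: P = 2425 kW = 2425000 W
V = 107 / 3.6 = 29.7222 m/s
TE = 2425000 / 29.7222
TE = 81588.8 N

81588.8


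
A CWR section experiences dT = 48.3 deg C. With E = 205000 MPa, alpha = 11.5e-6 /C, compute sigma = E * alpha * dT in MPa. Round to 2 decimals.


sigma = E * alpha * dT
sigma = 205000 * 11.5e-6 * 48.3
sigma = 2.3575 * 48.3
sigma = 113.87 MPa

113.87


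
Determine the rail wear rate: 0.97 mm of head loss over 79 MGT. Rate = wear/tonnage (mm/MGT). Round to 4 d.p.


Wear rate = total wear / cumulative tonnage
Rate = 0.97 / 79
Rate = 0.0123 mm/MGT

0.0123


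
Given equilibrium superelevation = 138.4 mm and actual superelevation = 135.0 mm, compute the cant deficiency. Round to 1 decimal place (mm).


Cant deficiency = equilibrium cant - actual cant
CD = 138.4 - 135.0
CD = 3.4 mm

3.4


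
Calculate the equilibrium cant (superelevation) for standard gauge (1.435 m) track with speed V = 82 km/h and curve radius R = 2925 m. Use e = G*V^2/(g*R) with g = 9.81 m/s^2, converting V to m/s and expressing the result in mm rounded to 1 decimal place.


Convert speed: V = 82 / 3.6 = 22.7778 m/s
Apply formula: e = 1.435 * 22.7778^2 / (9.81 * 2925)
e = 1.435 * 518.8272 / 28694.25
e = 0.025947 m = 25.9 mm

25.9


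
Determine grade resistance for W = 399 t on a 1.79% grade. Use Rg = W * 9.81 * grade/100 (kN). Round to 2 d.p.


Rg = W * 9.81 * grade / 100
Rg = 399 * 9.81 * 1.79 / 100
Rg = 3914.19 * 0.0179
Rg = 70.06 kN

70.06


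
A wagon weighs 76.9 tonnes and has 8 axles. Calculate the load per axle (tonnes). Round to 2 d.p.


Load per axle = total weight / number of axles
Load = 76.9 / 8
Load = 9.61 tonnes

9.61


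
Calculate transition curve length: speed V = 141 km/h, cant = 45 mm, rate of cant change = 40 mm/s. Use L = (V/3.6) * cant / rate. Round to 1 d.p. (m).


Convert speed: V = 141 / 3.6 = 39.1667 m/s
L = 39.1667 * 45 / 40
L = 1762.5 / 40
L = 44.1 m

44.1


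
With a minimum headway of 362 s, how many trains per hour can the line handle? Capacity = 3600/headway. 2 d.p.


Capacity = 3600 / headway
Capacity = 3600 / 362
Capacity = 9.94 trains/hour

9.94


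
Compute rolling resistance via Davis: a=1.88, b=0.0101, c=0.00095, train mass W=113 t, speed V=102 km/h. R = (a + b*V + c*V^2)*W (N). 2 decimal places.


b*V = 0.0101 * 102 = 1.0302
c*V^2 = 0.00095 * 10404 = 9.8838
R_per_t = 1.88 + 1.0302 + 9.8838 = 12.794 N/t
R_total = 12.794 * 113 = 1445.72 N

1445.72


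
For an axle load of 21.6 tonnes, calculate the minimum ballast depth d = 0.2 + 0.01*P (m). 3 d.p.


d = 0.2 + 0.01 * 21.6
d = 0.2 + 0.216
d = 0.416 m

0.416


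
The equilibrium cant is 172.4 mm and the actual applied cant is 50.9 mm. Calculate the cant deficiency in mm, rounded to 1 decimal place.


Cant deficiency = equilibrium cant - actual cant
CD = 172.4 - 50.9
CD = 121.5 mm

121.5


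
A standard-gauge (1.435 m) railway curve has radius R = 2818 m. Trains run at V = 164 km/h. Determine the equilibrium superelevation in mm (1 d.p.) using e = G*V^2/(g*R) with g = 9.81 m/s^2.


Convert speed: V = 164 / 3.6 = 45.5556 m/s
Apply formula: e = 1.435 * 45.5556^2 / (9.81 * 2818)
e = 1.435 * 2075.3086 / 27644.58
e = 0.107727 m = 107.7 mm

107.7


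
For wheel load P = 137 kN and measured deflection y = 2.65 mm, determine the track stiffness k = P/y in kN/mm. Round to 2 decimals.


Track stiffness k = P / y
k = 137 / 2.65
k = 51.70 kN/mm

51.70


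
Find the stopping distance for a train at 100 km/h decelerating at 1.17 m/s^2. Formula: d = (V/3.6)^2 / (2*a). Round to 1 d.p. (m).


Convert speed: V = 100 / 3.6 = 27.7778 m/s
V^2 = 771.6049
d = 771.6049 / (2 * 1.17)
d = 771.6049 / 2.34
d = 329.7 m

329.7


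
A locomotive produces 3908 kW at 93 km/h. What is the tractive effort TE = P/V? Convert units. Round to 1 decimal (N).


Convert: P = 3908 kW = 3908000 W
V = 93 / 3.6 = 25.8333 m/s
TE = 3908000 / 25.8333
TE = 151277.4 N

151277.4


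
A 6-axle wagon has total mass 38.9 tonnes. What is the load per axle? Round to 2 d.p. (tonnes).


Load per axle = total weight / number of axles
Load = 38.9 / 6
Load = 6.48 tonnes

6.48


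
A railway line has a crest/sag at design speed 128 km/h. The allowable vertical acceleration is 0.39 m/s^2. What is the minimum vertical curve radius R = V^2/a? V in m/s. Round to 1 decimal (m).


Convert speed: V = 128 / 3.6 = 35.5556 m/s
V^2 = 1264.1975 m^2/s^2
R_v = 1264.1975 / 0.39
R_v = 3241.5 m

3241.5


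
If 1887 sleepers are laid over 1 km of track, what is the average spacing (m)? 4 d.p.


Spacing = 1000 m / number of sleepers
Spacing = 1000 / 1887
Spacing = 0.5299 m

0.5299


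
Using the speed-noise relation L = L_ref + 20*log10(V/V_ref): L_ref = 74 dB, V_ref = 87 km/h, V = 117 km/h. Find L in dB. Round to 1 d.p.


V/V_ref = 117 / 87 = 1.344828
log10(1.344828) = 0.128667
20 * 0.128667 = 2.5733
L = 74 + 2.5733 = 76.6 dB

76.6


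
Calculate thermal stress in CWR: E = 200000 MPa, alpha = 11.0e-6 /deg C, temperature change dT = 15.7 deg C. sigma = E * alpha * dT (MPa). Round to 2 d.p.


sigma = E * alpha * dT
sigma = 200000 * 11.0e-6 * 15.7
sigma = 2.2 * 15.7
sigma = 34.54 MPa

34.54


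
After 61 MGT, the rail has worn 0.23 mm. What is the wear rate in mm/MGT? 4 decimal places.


Wear rate = total wear / cumulative tonnage
Rate = 0.23 / 61
Rate = 0.0038 mm/MGT

0.0038


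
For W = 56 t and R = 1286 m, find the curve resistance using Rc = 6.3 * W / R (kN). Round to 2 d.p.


Rc = 6.3 * W / R
Rc = 6.3 * 56 / 1286
Rc = 352.8 / 1286
Rc = 0.27 kN

0.27


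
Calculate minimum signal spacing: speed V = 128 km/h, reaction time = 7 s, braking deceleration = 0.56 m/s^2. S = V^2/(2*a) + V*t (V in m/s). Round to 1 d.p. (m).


V = 128 / 3.6 = 35.5556 m/s
Braking distance = 35.5556^2 / (2*0.56) = 1128.7478 m
Sighting distance = 35.5556 * 7 = 248.8889 m
S = 1128.7478 + 248.8889 = 1377.6 m

1377.6


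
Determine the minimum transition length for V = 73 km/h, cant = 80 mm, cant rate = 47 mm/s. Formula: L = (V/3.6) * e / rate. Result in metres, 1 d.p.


Convert speed: V = 73 / 3.6 = 20.2778 m/s
L = 20.2778 * 80 / 47
L = 1622.2222 / 47
L = 34.5 m

34.5


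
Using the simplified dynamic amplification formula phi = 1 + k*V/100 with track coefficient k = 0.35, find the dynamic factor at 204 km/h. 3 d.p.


phi = 1 + k * V / 100
phi = 1 + 0.35 * 204 / 100
phi = 1 + 0.714
phi = 1.714

1.714


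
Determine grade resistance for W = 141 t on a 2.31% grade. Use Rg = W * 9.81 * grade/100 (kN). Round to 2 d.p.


Rg = W * 9.81 * grade / 100
Rg = 141 * 9.81 * 2.31 / 100
Rg = 1383.21 * 0.0231
Rg = 31.95 kN

31.95


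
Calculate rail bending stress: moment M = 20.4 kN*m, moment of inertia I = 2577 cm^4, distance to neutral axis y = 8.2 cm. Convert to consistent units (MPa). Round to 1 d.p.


Convert units:
M = 20.4 kN*m = 20400000 N*mm
y = 8.2 cm = 82 mm
I = 2577 cm^4 = 25770000 mm^4
sigma = 20400000 * 82 / 25770000
sigma = 64.9 MPa

64.9


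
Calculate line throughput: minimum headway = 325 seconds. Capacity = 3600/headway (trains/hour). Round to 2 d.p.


Capacity = 3600 / headway
Capacity = 3600 / 325
Capacity = 11.08 trains/hour

11.08


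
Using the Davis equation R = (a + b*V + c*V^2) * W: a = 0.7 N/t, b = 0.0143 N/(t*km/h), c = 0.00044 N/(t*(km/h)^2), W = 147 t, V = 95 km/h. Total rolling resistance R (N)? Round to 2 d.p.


b*V = 0.0143 * 95 = 1.3585
c*V^2 = 0.00044 * 9025 = 3.971
R_per_t = 0.7 + 1.3585 + 3.971 = 6.0295 N/t
R_total = 6.0295 * 147 = 886.34 N

886.34


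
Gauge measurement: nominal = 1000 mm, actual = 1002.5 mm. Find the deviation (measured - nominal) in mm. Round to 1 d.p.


Deviation = measured - nominal
Deviation = 1002.5 - 1000
Deviation = 2.5 mm

2.5


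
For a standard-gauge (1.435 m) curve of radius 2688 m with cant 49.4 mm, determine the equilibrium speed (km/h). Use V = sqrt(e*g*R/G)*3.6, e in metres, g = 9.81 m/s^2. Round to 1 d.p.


Convert cant: e = 49.4 mm = 0.0494 m
V_ms = sqrt(0.0494 * 9.81 * 2688 / 1.435)
V_ms = sqrt(907.764761) = 30.1291 m/s
V = 30.1291 * 3.6 = 108.5 km/h

108.5


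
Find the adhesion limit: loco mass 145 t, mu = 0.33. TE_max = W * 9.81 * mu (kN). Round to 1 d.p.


TE_max = W * g * mu
TE_max = 145 * 9.81 * 0.33
TE_max = 1422.45 * 0.33
TE_max = 469.4 kN

469.4


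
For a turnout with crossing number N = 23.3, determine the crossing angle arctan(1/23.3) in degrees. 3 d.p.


1/N = 1/23.3 = 0.042918
angle = arctan(0.042918) = 0.042892 rad
angle = 0.042892 * 180/pi = 2.458 degrees

2.458


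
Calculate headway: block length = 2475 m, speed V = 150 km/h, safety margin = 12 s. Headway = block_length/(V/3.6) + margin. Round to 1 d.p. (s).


V = 150 / 3.6 = 41.6667 m/s
Block traversal time = 2475 / 41.6667 = 59.4 s
Headway = 59.4 + 12
Headway = 71.4 s

71.4


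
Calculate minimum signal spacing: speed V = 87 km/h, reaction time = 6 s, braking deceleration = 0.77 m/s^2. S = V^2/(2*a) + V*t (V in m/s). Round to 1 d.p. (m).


V = 87 / 3.6 = 24.1667 m/s
Braking distance = 24.1667^2 / (2*0.77) = 379.2388 m
Sighting distance = 24.1667 * 6 = 145.0 m
S = 379.2388 + 145.0 = 524.2 m

524.2


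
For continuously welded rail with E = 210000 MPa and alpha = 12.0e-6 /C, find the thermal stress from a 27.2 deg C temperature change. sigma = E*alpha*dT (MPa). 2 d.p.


sigma = E * alpha * dT
sigma = 210000 * 12.0e-6 * 27.2
sigma = 2.52 * 27.2
sigma = 68.54 MPa

68.54


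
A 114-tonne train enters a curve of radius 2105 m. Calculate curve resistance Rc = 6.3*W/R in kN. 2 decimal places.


Rc = 6.3 * W / R
Rc = 6.3 * 114 / 2105
Rc = 718.2 / 2105
Rc = 0.34 kN

0.34


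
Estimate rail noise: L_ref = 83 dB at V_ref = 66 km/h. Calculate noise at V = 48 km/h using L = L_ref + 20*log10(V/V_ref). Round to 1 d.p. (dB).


V/V_ref = 48 / 66 = 0.727273
log10(0.727273) = -0.138303
20 * -0.138303 = -2.7661
L = 83 + -2.7661 = 80.2 dB

80.2


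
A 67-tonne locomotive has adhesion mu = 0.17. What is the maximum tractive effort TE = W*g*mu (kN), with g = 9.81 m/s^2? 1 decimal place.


TE_max = W * g * mu
TE_max = 67 * 9.81 * 0.17
TE_max = 657.27 * 0.17
TE_max = 111.7 kN

111.7


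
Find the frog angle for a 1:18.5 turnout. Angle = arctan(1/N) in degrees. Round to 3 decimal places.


1/N = 1/18.5 = 0.054054
angle = arctan(0.054054) = 0.054002 rad
angle = 0.054002 * 180/pi = 3.094 degrees

3.094


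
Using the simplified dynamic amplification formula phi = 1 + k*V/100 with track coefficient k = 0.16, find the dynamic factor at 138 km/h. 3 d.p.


phi = 1 + k * V / 100
phi = 1 + 0.16 * 138 / 100
phi = 1 + 0.2208
phi = 1.221

1.221


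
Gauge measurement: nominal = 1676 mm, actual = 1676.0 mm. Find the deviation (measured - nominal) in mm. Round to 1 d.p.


Deviation = measured - nominal
Deviation = 1676.0 - 1676
Deviation = 0.0 mm

0.0


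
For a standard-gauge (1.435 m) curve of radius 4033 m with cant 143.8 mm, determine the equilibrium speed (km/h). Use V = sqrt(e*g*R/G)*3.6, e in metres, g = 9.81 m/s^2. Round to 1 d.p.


Convert cant: e = 143.8 mm = 0.1438 m
V_ms = sqrt(0.1438 * 9.81 * 4033 / 1.435)
V_ms = sqrt(3964.644163) = 62.9654 m/s
V = 62.9654 * 3.6 = 226.7 km/h

226.7


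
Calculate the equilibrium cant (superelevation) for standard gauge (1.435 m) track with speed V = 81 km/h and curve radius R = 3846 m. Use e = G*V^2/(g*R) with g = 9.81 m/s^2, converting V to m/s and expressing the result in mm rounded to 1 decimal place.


Convert speed: V = 81 / 3.6 = 22.5 m/s
Apply formula: e = 1.435 * 22.5^2 / (9.81 * 3846)
e = 1.435 * 506.25 / 37729.26
e = 0.019255 m = 19.3 mm

19.3


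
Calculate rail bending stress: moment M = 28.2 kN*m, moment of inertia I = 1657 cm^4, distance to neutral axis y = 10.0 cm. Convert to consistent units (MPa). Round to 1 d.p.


Convert units:
M = 28.2 kN*m = 28200000 N*mm
y = 10.0 cm = 100 mm
I = 1657 cm^4 = 16570000 mm^4
sigma = 28200000 * 100 / 16570000
sigma = 170.2 MPa

170.2


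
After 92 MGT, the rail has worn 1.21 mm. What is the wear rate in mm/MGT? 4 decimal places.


Wear rate = total wear / cumulative tonnage
Rate = 1.21 / 92
Rate = 0.0132 mm/MGT

0.0132


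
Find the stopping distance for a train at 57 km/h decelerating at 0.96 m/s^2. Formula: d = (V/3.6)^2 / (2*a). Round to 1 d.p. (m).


Convert speed: V = 57 / 3.6 = 15.8333 m/s
V^2 = 250.6944
d = 250.6944 / (2 * 0.96)
d = 250.6944 / 1.92
d = 130.6 m

130.6


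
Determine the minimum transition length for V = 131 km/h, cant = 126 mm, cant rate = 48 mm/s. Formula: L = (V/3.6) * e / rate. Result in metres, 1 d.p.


Convert speed: V = 131 / 3.6 = 36.3889 m/s
L = 36.3889 * 126 / 48
L = 4585.0 / 48
L = 95.5 m

95.5


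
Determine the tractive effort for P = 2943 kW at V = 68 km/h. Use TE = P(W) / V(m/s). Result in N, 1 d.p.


Convert: P = 2943 kW = 2943000 W
V = 68 / 3.6 = 18.8889 m/s
TE = 2943000 / 18.8889
TE = 155805.9 N

155805.9


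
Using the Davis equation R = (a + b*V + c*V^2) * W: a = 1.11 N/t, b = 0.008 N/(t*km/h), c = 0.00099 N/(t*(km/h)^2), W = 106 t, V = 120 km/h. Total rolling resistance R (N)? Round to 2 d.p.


b*V = 0.008 * 120 = 0.96
c*V^2 = 0.00099 * 14400 = 14.256
R_per_t = 1.11 + 0.96 + 14.256 = 16.326 N/t
R_total = 16.326 * 106 = 1730.56 N

1730.56


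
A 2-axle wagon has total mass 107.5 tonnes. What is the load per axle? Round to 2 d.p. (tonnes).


Load per axle = total weight / number of axles
Load = 107.5 / 2
Load = 53.75 tonnes

53.75


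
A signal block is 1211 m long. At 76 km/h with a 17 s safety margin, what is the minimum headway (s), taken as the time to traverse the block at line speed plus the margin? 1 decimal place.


V = 76 / 3.6 = 21.1111 m/s
Block traversal time = 1211 / 21.1111 = 57.3632 s
Headway = 57.3632 + 17
Headway = 74.4 s

74.4


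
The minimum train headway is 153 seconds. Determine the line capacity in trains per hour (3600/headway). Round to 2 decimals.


Capacity = 3600 / headway
Capacity = 3600 / 153
Capacity = 23.53 trains/hour

23.53


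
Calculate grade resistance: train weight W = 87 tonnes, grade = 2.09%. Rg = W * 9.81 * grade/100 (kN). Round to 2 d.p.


Rg = W * 9.81 * grade / 100
Rg = 87 * 9.81 * 2.09 / 100
Rg = 853.47 * 0.0209
Rg = 17.84 kN

17.84


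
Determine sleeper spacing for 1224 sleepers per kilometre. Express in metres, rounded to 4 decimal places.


Spacing = 1000 m / number of sleepers
Spacing = 1000 / 1224
Spacing = 0.8170 m

0.8170


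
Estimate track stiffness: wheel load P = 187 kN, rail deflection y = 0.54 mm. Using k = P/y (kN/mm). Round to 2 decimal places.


Track stiffness k = P / y
k = 187 / 0.54
k = 346.30 kN/mm

346.30


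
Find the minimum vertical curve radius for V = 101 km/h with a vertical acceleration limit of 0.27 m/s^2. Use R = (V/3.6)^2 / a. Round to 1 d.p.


Convert speed: V = 101 / 3.6 = 28.0556 m/s
V^2 = 787.1142 m^2/s^2
R_v = 787.1142 / 0.27
R_v = 2915.2 m

2915.2


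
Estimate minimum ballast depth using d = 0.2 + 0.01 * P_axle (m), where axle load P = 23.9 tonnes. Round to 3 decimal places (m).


d = 0.2 + 0.01 * 23.9
d = 0.2 + 0.239
d = 0.439 m

0.439


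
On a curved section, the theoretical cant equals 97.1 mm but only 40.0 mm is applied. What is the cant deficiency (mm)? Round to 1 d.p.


Cant deficiency = equilibrium cant - actual cant
CD = 97.1 - 40.0
CD = 57.1 mm

57.1


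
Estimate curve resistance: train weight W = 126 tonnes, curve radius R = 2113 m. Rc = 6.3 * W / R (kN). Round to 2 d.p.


Rc = 6.3 * W / R
Rc = 6.3 * 126 / 2113
Rc = 793.8 / 2113
Rc = 0.38 kN

0.38


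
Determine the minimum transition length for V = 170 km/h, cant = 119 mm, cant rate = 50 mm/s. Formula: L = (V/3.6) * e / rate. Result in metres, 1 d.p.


Convert speed: V = 170 / 3.6 = 47.2222 m/s
L = 47.2222 * 119 / 50
L = 5619.4444 / 50
L = 112.4 m

112.4


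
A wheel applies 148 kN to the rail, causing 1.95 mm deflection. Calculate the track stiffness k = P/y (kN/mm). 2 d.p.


Track stiffness k = P / y
k = 148 / 1.95
k = 75.90 kN/mm

75.90


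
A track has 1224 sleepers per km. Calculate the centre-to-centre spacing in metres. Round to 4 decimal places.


Spacing = 1000 m / number of sleepers
Spacing = 1000 / 1224
Spacing = 0.8170 m

0.8170


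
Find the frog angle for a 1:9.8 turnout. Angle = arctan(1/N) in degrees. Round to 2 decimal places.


1/N = 1/9.8 = 0.102041
angle = arctan(0.102041) = 0.101689 rad
angle = 0.101689 * 180/pi = 5.83 degrees

5.83


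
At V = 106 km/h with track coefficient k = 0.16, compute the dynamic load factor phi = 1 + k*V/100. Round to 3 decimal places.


phi = 1 + k * V / 100
phi = 1 + 0.16 * 106 / 100
phi = 1 + 0.1696
phi = 1.170

1.170


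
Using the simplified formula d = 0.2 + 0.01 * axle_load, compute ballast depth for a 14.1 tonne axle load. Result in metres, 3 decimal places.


d = 0.2 + 0.01 * 14.1
d = 0.2 + 0.141
d = 0.341 m

0.341


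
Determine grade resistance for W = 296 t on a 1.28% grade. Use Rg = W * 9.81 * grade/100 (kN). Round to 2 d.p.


Rg = W * 9.81 * grade / 100
Rg = 296 * 9.81 * 1.28 / 100
Rg = 2903.76 * 0.0128
Rg = 37.17 kN

37.17


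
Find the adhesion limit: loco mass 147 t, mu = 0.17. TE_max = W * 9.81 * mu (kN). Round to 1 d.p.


TE_max = W * g * mu
TE_max = 147 * 9.81 * 0.17
TE_max = 1442.07 * 0.17
TE_max = 245.2 kN

245.2


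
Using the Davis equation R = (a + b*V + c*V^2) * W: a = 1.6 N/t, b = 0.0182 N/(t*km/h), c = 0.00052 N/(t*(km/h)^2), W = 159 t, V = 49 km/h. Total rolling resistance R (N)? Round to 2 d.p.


b*V = 0.0182 * 49 = 0.8918
c*V^2 = 0.00052 * 2401 = 1.24852
R_per_t = 1.6 + 0.8918 + 1.24852 = 3.74032 N/t
R_total = 3.74032 * 159 = 594.71 N

594.71


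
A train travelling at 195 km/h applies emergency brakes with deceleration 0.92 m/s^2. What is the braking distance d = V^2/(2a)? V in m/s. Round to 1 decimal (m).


Convert speed: V = 195 / 3.6 = 54.1667 m/s
V^2 = 2934.0278
d = 2934.0278 / (2 * 0.92)
d = 2934.0278 / 1.84
d = 1594.6 m

1594.6


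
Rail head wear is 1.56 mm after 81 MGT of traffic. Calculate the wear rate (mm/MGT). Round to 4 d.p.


Wear rate = total wear / cumulative tonnage
Rate = 1.56 / 81
Rate = 0.0193 mm/MGT

0.0193


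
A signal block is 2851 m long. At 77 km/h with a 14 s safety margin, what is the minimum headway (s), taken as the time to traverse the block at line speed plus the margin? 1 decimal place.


V = 77 / 3.6 = 21.3889 m/s
Block traversal time = 2851 / 21.3889 = 133.2935 s
Headway = 133.2935 + 14
Headway = 147.3 s

147.3


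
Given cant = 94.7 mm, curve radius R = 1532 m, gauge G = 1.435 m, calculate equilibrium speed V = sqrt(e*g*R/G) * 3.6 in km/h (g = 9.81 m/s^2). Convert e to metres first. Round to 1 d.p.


Convert cant: e = 94.7 mm = 0.0947 m
V_ms = sqrt(0.0947 * 9.81 * 1532 / 1.435)
V_ms = sqrt(991.803989) = 31.4929 m/s
V = 31.4929 * 3.6 = 113.4 km/h

113.4


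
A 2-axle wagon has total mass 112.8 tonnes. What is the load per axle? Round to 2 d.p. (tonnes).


Load per axle = total weight / number of axles
Load = 112.8 / 2
Load = 56.40 tonnes

56.40


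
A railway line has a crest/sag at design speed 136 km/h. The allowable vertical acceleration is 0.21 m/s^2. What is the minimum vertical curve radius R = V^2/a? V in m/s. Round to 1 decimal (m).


Convert speed: V = 136 / 3.6 = 37.7778 m/s
V^2 = 1427.1605 m^2/s^2
R_v = 1427.1605 / 0.21
R_v = 6796.0 m

6796.0


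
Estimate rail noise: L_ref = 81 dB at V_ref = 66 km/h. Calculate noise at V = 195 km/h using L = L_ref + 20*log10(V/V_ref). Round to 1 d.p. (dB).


V/V_ref = 195 / 66 = 2.954545
log10(2.954545) = 0.470491
20 * 0.470491 = 9.4098
L = 81 + 9.4098 = 90.4 dB

90.4


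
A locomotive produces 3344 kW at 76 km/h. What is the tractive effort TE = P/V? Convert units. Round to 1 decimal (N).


Convert: P = 3344 kW = 3344000 W
V = 76 / 3.6 = 21.1111 m/s
TE = 3344000 / 21.1111
TE = 158400.0 N

158400.0


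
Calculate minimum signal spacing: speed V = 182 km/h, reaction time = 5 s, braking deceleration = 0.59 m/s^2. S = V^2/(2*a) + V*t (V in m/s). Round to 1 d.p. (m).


V = 182 / 3.6 = 50.5556 m/s
Braking distance = 50.5556^2 / (2*0.59) = 2165.9866 m
Sighting distance = 50.5556 * 5 = 252.7778 m
S = 2165.9866 + 252.7778 = 2418.8 m

2418.8


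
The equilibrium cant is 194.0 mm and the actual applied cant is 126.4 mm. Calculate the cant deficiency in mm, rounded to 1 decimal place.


Cant deficiency = equilibrium cant - actual cant
CD = 194.0 - 126.4
CD = 67.6 mm

67.6


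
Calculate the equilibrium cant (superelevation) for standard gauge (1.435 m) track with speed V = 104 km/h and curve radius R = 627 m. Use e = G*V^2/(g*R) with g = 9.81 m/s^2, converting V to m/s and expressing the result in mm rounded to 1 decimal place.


Convert speed: V = 104 / 3.6 = 28.8889 m/s
Apply formula: e = 1.435 * 28.8889^2 / (9.81 * 627)
e = 1.435 * 834.5679 / 6150.87
e = 0.194705 m = 194.7 mm

194.7


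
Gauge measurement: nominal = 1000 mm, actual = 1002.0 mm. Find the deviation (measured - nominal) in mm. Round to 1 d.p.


Deviation = measured - nominal
Deviation = 1002.0 - 1000
Deviation = 2.0 mm

2.0


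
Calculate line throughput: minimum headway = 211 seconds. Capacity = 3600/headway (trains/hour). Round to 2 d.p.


Capacity = 3600 / headway
Capacity = 3600 / 211
Capacity = 17.06 trains/hour

17.06


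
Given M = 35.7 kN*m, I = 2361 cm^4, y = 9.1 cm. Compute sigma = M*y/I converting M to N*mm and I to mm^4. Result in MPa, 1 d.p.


Convert units:
M = 35.7 kN*m = 35700000 N*mm
y = 9.1 cm = 91 mm
I = 2361 cm^4 = 23610000 mm^4
sigma = 35700000 * 91 / 23610000
sigma = 137.6 MPa

137.6


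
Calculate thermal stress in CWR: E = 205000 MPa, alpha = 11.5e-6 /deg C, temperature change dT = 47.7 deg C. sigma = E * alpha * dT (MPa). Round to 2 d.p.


sigma = E * alpha * dT
sigma = 205000 * 11.5e-6 * 47.7
sigma = 2.3575 * 47.7
sigma = 112.45 MPa

112.45


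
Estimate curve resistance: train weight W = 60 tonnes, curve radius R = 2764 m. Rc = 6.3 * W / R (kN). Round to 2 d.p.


Rc = 6.3 * W / R
Rc = 6.3 * 60 / 2764
Rc = 378.0 / 2764
Rc = 0.14 kN

0.14


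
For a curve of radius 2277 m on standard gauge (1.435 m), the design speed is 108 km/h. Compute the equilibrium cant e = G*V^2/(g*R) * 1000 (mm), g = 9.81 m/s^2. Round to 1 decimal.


Convert speed: V = 108 / 3.6 = 30.0 m/s
Apply formula: e = 1.435 * 30.0^2 / (9.81 * 2277)
e = 1.435 * 900.0 / 22337.37
e = 0.057818 m = 57.8 mm

57.8


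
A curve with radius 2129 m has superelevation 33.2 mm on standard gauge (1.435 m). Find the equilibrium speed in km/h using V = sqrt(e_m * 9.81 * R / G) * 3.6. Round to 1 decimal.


Convert cant: e = 33.2 mm = 0.0332 m
V_ms = sqrt(0.0332 * 9.81 * 2129 / 1.435)
V_ms = sqrt(483.204368) = 21.9819 m/s
V = 21.9819 * 3.6 = 79.1 km/h

79.1


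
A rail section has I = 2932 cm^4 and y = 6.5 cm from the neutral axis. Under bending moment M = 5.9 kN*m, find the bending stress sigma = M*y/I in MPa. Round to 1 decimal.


Convert units:
M = 5.9 kN*m = 5900000 N*mm
y = 6.5 cm = 65 mm
I = 2932 cm^4 = 29320000 mm^4
sigma = 5900000 * 65 / 29320000
sigma = 13.1 MPa

13.1


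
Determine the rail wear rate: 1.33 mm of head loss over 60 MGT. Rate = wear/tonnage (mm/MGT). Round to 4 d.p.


Wear rate = total wear / cumulative tonnage
Rate = 1.33 / 60
Rate = 0.0222 mm/MGT

0.0222


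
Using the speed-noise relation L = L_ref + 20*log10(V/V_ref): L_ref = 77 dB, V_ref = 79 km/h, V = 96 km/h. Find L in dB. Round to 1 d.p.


V/V_ref = 96 / 79 = 1.21519
log10(1.21519) = 0.084644
20 * 0.084644 = 1.6929
L = 77 + 1.6929 = 78.7 dB

78.7


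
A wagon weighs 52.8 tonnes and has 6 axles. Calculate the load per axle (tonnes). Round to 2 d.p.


Load per axle = total weight / number of axles
Load = 52.8 / 6
Load = 8.80 tonnes

8.80


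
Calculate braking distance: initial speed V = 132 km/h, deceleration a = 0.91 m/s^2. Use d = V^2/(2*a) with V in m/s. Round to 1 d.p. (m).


Convert speed: V = 132 / 3.6 = 36.6667 m/s
V^2 = 1344.4444
d = 1344.4444 / (2 * 0.91)
d = 1344.4444 / 1.82
d = 738.7 m

738.7


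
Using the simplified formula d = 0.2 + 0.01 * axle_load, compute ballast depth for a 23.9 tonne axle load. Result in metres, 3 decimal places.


d = 0.2 + 0.01 * 23.9
d = 0.2 + 0.239
d = 0.439 m

0.439


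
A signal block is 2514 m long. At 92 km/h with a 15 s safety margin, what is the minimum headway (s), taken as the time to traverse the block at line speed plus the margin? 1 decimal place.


V = 92 / 3.6 = 25.5556 m/s
Block traversal time = 2514 / 25.5556 = 98.3739 s
Headway = 98.3739 + 15
Headway = 113.4 s

113.4


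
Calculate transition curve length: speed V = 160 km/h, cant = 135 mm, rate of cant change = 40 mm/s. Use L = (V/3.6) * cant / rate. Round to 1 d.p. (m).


Convert speed: V = 160 / 3.6 = 44.4444 m/s
L = 44.4444 * 135 / 40
L = 6000.0 / 40
L = 150.0 m

150.0


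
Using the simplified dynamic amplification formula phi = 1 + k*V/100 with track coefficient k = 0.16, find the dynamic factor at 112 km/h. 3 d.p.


phi = 1 + k * V / 100
phi = 1 + 0.16 * 112 / 100
phi = 1 + 0.1792
phi = 1.179

1.179


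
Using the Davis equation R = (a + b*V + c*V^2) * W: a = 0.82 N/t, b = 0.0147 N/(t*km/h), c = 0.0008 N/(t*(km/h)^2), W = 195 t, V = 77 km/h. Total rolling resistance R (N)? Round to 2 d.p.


b*V = 0.0147 * 77 = 1.1319
c*V^2 = 0.0008 * 5929 = 4.7432
R_per_t = 0.82 + 1.1319 + 4.7432 = 6.6951 N/t
R_total = 6.6951 * 195 = 1305.54 N

1305.54


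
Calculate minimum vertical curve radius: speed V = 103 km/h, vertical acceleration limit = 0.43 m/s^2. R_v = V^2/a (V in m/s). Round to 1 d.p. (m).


Convert speed: V = 103 / 3.6 = 28.6111 m/s
V^2 = 818.5957 m^2/s^2
R_v = 818.5957 / 0.43
R_v = 1903.7 m

1903.7


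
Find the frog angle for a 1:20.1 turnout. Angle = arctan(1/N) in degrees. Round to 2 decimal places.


1/N = 1/20.1 = 0.049751
angle = arctan(0.049751) = 0.04971 rad
angle = 0.04971 * 180/pi = 2.85 degrees

2.85


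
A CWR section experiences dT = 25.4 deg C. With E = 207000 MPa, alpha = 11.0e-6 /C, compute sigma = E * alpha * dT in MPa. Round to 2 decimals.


sigma = E * alpha * dT
sigma = 207000 * 11.0e-6 * 25.4
sigma = 2.277 * 25.4
sigma = 57.84 MPa

57.84


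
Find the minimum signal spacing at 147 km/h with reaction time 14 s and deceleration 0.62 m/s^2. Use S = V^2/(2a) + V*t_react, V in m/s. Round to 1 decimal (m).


V = 147 / 3.6 = 40.8333 m/s
Braking distance = 40.8333^2 / (2*0.62) = 1344.6461 m
Sighting distance = 40.8333 * 14 = 571.6667 m
S = 1344.6461 + 571.6667 = 1916.3 m

1916.3


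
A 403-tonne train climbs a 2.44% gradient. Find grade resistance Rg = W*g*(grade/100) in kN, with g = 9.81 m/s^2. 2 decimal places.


Rg = W * 9.81 * grade / 100
Rg = 403 * 9.81 * 2.44 / 100
Rg = 3953.43 * 0.0244
Rg = 96.46 kN

96.46


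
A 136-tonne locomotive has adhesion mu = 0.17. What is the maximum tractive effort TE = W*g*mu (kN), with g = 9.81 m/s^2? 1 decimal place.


TE_max = W * g * mu
TE_max = 136 * 9.81 * 0.17
TE_max = 1334.16 * 0.17
TE_max = 226.8 kN

226.8


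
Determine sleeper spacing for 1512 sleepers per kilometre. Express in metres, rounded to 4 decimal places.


Spacing = 1000 m / number of sleepers
Spacing = 1000 / 1512
Spacing = 0.6614 m

0.6614


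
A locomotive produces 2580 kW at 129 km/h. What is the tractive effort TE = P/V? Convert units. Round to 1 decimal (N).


Convert: P = 2580 kW = 2580000 W
V = 129 / 3.6 = 35.8333 m/s
TE = 2580000 / 35.8333
TE = 72000.0 N

72000.0
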